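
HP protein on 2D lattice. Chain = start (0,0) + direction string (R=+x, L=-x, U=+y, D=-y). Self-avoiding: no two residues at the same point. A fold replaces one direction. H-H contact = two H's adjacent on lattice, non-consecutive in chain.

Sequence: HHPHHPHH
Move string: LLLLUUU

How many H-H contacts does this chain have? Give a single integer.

Answer: 0

Derivation:
Positions: [(0, 0), (-1, 0), (-2, 0), (-3, 0), (-4, 0), (-4, 1), (-4, 2), (-4, 3)]
No H-H contacts found.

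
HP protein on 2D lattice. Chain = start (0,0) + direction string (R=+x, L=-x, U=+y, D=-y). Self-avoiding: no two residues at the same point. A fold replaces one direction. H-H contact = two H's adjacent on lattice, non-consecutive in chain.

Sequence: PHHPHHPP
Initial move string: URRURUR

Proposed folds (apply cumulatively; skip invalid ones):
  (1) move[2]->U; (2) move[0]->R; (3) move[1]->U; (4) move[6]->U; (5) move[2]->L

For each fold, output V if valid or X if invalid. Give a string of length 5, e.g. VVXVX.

Initial: URRURUR -> [(0, 0), (0, 1), (1, 1), (2, 1), (2, 2), (3, 2), (3, 3), (4, 3)]
Fold 1: move[2]->U => URUURUR VALID
Fold 2: move[0]->R => RRUURUR VALID
Fold 3: move[1]->U => RUUURUR VALID
Fold 4: move[6]->U => RUUURUU VALID
Fold 5: move[2]->L => RULURUU VALID

Answer: VVVVV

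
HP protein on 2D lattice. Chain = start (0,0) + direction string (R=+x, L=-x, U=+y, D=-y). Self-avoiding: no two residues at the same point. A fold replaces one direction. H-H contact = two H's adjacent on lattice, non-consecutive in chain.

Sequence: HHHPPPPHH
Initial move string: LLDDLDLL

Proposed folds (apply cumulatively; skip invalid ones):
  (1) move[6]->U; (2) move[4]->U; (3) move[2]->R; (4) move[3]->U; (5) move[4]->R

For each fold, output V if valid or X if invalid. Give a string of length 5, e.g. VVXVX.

Initial: LLDDLDLL -> [(0, 0), (-1, 0), (-2, 0), (-2, -1), (-2, -2), (-3, -2), (-3, -3), (-4, -3), (-5, -3)]
Fold 1: move[6]->U => LLDDLDUL INVALID (collision), skipped
Fold 2: move[4]->U => LLDDUDLL INVALID (collision), skipped
Fold 3: move[2]->R => LLRDLDLL INVALID (collision), skipped
Fold 4: move[3]->U => LLDULDLL INVALID (collision), skipped
Fold 5: move[4]->R => LLDDRDLL VALID

Answer: XXXXV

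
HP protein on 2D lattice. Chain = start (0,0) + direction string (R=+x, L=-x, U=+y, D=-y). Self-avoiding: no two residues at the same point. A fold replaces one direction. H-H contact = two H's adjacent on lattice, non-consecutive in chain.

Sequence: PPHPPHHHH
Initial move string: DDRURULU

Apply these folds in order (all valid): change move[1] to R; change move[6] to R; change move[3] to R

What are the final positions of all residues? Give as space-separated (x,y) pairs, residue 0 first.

Answer: (0,0) (0,-1) (1,-1) (2,-1) (3,-1) (4,-1) (4,0) (5,0) (5,1)

Derivation:
Initial moves: DDRURULU
Fold: move[1]->R => DRRURULU (positions: [(0, 0), (0, -1), (1, -1), (2, -1), (2, 0), (3, 0), (3, 1), (2, 1), (2, 2)])
Fold: move[6]->R => DRRURURU (positions: [(0, 0), (0, -1), (1, -1), (2, -1), (2, 0), (3, 0), (3, 1), (4, 1), (4, 2)])
Fold: move[3]->R => DRRRRURU (positions: [(0, 0), (0, -1), (1, -1), (2, -1), (3, -1), (4, -1), (4, 0), (5, 0), (5, 1)])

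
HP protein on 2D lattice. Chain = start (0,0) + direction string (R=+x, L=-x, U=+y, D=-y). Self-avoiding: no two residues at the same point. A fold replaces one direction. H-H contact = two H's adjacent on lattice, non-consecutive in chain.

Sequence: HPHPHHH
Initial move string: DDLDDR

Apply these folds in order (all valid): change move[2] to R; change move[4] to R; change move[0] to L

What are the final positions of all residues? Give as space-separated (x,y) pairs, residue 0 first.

Initial moves: DDLDDR
Fold: move[2]->R => DDRDDR (positions: [(0, 0), (0, -1), (0, -2), (1, -2), (1, -3), (1, -4), (2, -4)])
Fold: move[4]->R => DDRDRR (positions: [(0, 0), (0, -1), (0, -2), (1, -2), (1, -3), (2, -3), (3, -3)])
Fold: move[0]->L => LDRDRR (positions: [(0, 0), (-1, 0), (-1, -1), (0, -1), (0, -2), (1, -2), (2, -2)])

Answer: (0,0) (-1,0) (-1,-1) (0,-1) (0,-2) (1,-2) (2,-2)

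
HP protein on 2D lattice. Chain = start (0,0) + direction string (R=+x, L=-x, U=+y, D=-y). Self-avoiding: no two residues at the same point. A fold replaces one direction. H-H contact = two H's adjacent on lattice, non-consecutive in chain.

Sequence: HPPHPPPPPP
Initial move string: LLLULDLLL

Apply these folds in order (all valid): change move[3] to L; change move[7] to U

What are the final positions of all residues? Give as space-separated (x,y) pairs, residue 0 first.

Initial moves: LLLULDLLL
Fold: move[3]->L => LLLLLDLLL (positions: [(0, 0), (-1, 0), (-2, 0), (-3, 0), (-4, 0), (-5, 0), (-5, -1), (-6, -1), (-7, -1), (-8, -1)])
Fold: move[7]->U => LLLLLDLUL (positions: [(0, 0), (-1, 0), (-2, 0), (-3, 0), (-4, 0), (-5, 0), (-5, -1), (-6, -1), (-6, 0), (-7, 0)])

Answer: (0,0) (-1,0) (-2,0) (-3,0) (-4,0) (-5,0) (-5,-1) (-6,-1) (-6,0) (-7,0)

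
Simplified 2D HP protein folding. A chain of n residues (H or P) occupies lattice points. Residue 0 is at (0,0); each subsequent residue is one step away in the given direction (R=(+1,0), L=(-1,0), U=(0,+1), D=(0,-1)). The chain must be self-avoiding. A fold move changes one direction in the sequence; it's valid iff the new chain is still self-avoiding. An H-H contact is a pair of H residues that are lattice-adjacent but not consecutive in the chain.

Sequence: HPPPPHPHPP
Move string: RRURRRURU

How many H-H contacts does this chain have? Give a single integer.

Answer: 0

Derivation:
Positions: [(0, 0), (1, 0), (2, 0), (2, 1), (3, 1), (4, 1), (5, 1), (5, 2), (6, 2), (6, 3)]
No H-H contacts found.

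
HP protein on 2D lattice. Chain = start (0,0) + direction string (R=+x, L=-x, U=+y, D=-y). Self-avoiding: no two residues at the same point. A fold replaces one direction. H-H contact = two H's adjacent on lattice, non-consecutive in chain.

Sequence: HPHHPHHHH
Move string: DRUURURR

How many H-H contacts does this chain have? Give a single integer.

Positions: [(0, 0), (0, -1), (1, -1), (1, 0), (1, 1), (2, 1), (2, 2), (3, 2), (4, 2)]
H-H contact: residue 0 @(0,0) - residue 3 @(1, 0)

Answer: 1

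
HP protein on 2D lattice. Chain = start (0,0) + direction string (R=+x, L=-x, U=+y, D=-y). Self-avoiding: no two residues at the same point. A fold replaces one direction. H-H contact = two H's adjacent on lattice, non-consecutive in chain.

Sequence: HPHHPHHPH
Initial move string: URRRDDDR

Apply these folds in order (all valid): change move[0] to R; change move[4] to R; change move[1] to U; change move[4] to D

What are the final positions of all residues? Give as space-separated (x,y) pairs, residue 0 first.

Answer: (0,0) (1,0) (1,1) (2,1) (3,1) (3,0) (3,-1) (3,-2) (4,-2)

Derivation:
Initial moves: URRRDDDR
Fold: move[0]->R => RRRRDDDR (positions: [(0, 0), (1, 0), (2, 0), (3, 0), (4, 0), (4, -1), (4, -2), (4, -3), (5, -3)])
Fold: move[4]->R => RRRRRDDR (positions: [(0, 0), (1, 0), (2, 0), (3, 0), (4, 0), (5, 0), (5, -1), (5, -2), (6, -2)])
Fold: move[1]->U => RURRRDDR (positions: [(0, 0), (1, 0), (1, 1), (2, 1), (3, 1), (4, 1), (4, 0), (4, -1), (5, -1)])
Fold: move[4]->D => RURRDDDR (positions: [(0, 0), (1, 0), (1, 1), (2, 1), (3, 1), (3, 0), (3, -1), (3, -2), (4, -2)])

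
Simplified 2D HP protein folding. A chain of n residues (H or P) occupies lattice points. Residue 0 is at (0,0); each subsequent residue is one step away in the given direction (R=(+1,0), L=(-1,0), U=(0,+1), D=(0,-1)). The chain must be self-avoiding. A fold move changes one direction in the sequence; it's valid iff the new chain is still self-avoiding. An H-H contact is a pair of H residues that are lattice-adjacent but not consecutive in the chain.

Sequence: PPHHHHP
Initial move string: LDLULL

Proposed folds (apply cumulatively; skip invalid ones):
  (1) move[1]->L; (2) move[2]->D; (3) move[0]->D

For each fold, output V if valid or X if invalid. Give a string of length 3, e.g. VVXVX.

Answer: VXV

Derivation:
Initial: LDLULL -> [(0, 0), (-1, 0), (-1, -1), (-2, -1), (-2, 0), (-3, 0), (-4, 0)]
Fold 1: move[1]->L => LLLULL VALID
Fold 2: move[2]->D => LLDULL INVALID (collision), skipped
Fold 3: move[0]->D => DLLULL VALID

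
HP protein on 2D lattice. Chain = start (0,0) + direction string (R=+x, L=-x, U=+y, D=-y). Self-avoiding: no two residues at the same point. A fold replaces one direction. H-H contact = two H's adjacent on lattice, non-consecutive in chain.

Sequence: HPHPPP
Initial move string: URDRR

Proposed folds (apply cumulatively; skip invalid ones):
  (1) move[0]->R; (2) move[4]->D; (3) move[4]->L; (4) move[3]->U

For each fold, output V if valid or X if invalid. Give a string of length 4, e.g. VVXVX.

Initial: URDRR -> [(0, 0), (0, 1), (1, 1), (1, 0), (2, 0), (3, 0)]
Fold 1: move[0]->R => RRDRR VALID
Fold 2: move[4]->D => RRDRD VALID
Fold 3: move[4]->L => RRDRL INVALID (collision), skipped
Fold 4: move[3]->U => RRDUD INVALID (collision), skipped

Answer: VVXX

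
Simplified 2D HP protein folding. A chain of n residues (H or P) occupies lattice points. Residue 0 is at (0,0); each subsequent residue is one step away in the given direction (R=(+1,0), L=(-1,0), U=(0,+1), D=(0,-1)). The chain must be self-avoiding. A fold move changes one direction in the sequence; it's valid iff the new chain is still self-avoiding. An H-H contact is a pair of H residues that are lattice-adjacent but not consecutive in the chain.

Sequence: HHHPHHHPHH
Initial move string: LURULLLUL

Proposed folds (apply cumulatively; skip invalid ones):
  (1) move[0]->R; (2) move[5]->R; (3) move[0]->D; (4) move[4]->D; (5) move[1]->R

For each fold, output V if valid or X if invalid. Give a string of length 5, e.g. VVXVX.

Initial: LURULLLUL -> [(0, 0), (-1, 0), (-1, 1), (0, 1), (0, 2), (-1, 2), (-2, 2), (-3, 2), (-3, 3), (-4, 3)]
Fold 1: move[0]->R => RURULLLUL VALID
Fold 2: move[5]->R => RURULRLUL INVALID (collision), skipped
Fold 3: move[0]->D => DURULLLUL INVALID (collision), skipped
Fold 4: move[4]->D => RURUDLLUL INVALID (collision), skipped
Fold 5: move[1]->R => RRRULLLUL VALID

Answer: VXXXV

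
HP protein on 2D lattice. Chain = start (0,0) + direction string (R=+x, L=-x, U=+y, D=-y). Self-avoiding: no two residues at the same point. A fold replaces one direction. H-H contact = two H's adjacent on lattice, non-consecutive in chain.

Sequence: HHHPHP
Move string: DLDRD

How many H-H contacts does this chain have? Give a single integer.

Answer: 1

Derivation:
Positions: [(0, 0), (0, -1), (-1, -1), (-1, -2), (0, -2), (0, -3)]
H-H contact: residue 1 @(0,-1) - residue 4 @(0, -2)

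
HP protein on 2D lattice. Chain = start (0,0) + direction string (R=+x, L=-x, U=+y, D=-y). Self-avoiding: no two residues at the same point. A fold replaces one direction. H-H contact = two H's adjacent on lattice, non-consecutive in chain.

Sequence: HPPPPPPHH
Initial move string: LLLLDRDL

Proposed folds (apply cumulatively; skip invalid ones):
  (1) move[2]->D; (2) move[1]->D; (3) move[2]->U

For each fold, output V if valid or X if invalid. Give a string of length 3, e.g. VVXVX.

Answer: VVX

Derivation:
Initial: LLLLDRDL -> [(0, 0), (-1, 0), (-2, 0), (-3, 0), (-4, 0), (-4, -1), (-3, -1), (-3, -2), (-4, -2)]
Fold 1: move[2]->D => LLDLDRDL VALID
Fold 2: move[1]->D => LDDLDRDL VALID
Fold 3: move[2]->U => LDULDRDL INVALID (collision), skipped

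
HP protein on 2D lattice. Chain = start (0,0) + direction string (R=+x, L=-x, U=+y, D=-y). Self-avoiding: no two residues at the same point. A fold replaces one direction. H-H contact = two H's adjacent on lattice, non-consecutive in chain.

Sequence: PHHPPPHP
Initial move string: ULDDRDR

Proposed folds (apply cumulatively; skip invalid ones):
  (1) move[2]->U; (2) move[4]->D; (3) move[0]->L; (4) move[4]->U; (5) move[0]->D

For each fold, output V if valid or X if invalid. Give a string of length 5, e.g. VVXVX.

Answer: XVVXV

Derivation:
Initial: ULDDRDR -> [(0, 0), (0, 1), (-1, 1), (-1, 0), (-1, -1), (0, -1), (0, -2), (1, -2)]
Fold 1: move[2]->U => ULUDRDR INVALID (collision), skipped
Fold 2: move[4]->D => ULDDDDR VALID
Fold 3: move[0]->L => LLDDDDR VALID
Fold 4: move[4]->U => LLDDUDR INVALID (collision), skipped
Fold 5: move[0]->D => DLDDDDR VALID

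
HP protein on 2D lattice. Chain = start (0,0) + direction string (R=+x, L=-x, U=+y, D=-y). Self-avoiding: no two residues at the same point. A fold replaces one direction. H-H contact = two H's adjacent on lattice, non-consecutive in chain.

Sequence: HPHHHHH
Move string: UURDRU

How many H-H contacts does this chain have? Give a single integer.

Answer: 1

Derivation:
Positions: [(0, 0), (0, 1), (0, 2), (1, 2), (1, 1), (2, 1), (2, 2)]
H-H contact: residue 3 @(1,2) - residue 6 @(2, 2)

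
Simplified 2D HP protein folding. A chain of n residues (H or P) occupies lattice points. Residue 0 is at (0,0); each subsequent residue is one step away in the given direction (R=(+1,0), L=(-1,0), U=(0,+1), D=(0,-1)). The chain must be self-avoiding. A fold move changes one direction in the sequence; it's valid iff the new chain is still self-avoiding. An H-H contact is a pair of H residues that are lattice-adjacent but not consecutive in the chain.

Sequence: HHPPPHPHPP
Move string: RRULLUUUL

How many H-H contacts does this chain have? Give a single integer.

Positions: [(0, 0), (1, 0), (2, 0), (2, 1), (1, 1), (0, 1), (0, 2), (0, 3), (0, 4), (-1, 4)]
H-H contact: residue 0 @(0,0) - residue 5 @(0, 1)

Answer: 1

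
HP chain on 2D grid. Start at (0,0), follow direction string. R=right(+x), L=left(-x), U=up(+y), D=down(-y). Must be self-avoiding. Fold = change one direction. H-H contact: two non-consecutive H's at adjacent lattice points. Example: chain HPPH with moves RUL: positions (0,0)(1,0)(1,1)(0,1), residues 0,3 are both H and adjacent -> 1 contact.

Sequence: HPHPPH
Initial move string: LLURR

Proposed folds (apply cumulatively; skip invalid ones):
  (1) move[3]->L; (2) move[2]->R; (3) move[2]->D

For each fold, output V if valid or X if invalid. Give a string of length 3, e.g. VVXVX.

Answer: XXV

Derivation:
Initial: LLURR -> [(0, 0), (-1, 0), (-2, 0), (-2, 1), (-1, 1), (0, 1)]
Fold 1: move[3]->L => LLULR INVALID (collision), skipped
Fold 2: move[2]->R => LLRRR INVALID (collision), skipped
Fold 3: move[2]->D => LLDRR VALID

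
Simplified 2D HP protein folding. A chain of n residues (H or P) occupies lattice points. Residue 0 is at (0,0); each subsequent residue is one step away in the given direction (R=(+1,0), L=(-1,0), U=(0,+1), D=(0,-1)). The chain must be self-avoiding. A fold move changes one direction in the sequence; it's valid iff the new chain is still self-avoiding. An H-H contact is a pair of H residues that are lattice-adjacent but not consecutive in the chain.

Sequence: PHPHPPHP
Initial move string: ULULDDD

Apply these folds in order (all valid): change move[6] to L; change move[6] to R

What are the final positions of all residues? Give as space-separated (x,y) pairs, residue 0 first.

Initial moves: ULULDDD
Fold: move[6]->L => ULULDDL (positions: [(0, 0), (0, 1), (-1, 1), (-1, 2), (-2, 2), (-2, 1), (-2, 0), (-3, 0)])
Fold: move[6]->R => ULULDDR (positions: [(0, 0), (0, 1), (-1, 1), (-1, 2), (-2, 2), (-2, 1), (-2, 0), (-1, 0)])

Answer: (0,0) (0,1) (-1,1) (-1,2) (-2,2) (-2,1) (-2,0) (-1,0)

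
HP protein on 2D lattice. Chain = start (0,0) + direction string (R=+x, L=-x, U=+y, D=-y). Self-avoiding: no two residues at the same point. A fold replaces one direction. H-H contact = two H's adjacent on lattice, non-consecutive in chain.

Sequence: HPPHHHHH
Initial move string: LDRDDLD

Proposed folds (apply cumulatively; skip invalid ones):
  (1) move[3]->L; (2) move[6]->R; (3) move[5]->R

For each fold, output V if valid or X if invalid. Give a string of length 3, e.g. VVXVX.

Answer: XXV

Derivation:
Initial: LDRDDLD -> [(0, 0), (-1, 0), (-1, -1), (0, -1), (0, -2), (0, -3), (-1, -3), (-1, -4)]
Fold 1: move[3]->L => LDRLDLD INVALID (collision), skipped
Fold 2: move[6]->R => LDRDDLR INVALID (collision), skipped
Fold 3: move[5]->R => LDRDDRD VALID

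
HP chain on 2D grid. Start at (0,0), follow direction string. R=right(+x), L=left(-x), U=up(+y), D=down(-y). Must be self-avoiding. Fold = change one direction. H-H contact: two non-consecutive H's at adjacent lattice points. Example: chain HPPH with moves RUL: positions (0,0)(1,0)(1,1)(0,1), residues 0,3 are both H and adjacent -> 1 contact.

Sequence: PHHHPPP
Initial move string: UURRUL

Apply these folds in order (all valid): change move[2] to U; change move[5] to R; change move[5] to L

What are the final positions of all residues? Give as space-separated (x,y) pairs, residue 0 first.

Answer: (0,0) (0,1) (0,2) (0,3) (1,3) (1,4) (0,4)

Derivation:
Initial moves: UURRUL
Fold: move[2]->U => UUURUL (positions: [(0, 0), (0, 1), (0, 2), (0, 3), (1, 3), (1, 4), (0, 4)])
Fold: move[5]->R => UUURUR (positions: [(0, 0), (0, 1), (0, 2), (0, 3), (1, 3), (1, 4), (2, 4)])
Fold: move[5]->L => UUURUL (positions: [(0, 0), (0, 1), (0, 2), (0, 3), (1, 3), (1, 4), (0, 4)])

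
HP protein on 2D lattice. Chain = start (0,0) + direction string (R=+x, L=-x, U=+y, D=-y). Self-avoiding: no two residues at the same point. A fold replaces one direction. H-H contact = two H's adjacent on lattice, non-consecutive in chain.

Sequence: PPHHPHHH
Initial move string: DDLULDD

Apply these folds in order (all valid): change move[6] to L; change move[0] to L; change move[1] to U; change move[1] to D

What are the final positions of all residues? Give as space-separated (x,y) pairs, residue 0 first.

Answer: (0,0) (-1,0) (-1,-1) (-2,-1) (-2,0) (-3,0) (-3,-1) (-4,-1)

Derivation:
Initial moves: DDLULDD
Fold: move[6]->L => DDLULDL (positions: [(0, 0), (0, -1), (0, -2), (-1, -2), (-1, -1), (-2, -1), (-2, -2), (-3, -2)])
Fold: move[0]->L => LDLULDL (positions: [(0, 0), (-1, 0), (-1, -1), (-2, -1), (-2, 0), (-3, 0), (-3, -1), (-4, -1)])
Fold: move[1]->U => LULULDL (positions: [(0, 0), (-1, 0), (-1, 1), (-2, 1), (-2, 2), (-3, 2), (-3, 1), (-4, 1)])
Fold: move[1]->D => LDLULDL (positions: [(0, 0), (-1, 0), (-1, -1), (-2, -1), (-2, 0), (-3, 0), (-3, -1), (-4, -1)])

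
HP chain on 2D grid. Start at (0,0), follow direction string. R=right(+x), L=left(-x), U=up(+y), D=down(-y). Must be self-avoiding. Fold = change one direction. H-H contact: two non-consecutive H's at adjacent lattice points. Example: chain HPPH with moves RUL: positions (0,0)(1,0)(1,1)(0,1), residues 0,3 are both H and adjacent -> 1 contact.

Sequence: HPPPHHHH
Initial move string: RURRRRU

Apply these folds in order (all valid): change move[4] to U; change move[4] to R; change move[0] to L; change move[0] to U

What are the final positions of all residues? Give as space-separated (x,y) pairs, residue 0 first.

Initial moves: RURRRRU
Fold: move[4]->U => RURRURU (positions: [(0, 0), (1, 0), (1, 1), (2, 1), (3, 1), (3, 2), (4, 2), (4, 3)])
Fold: move[4]->R => RURRRRU (positions: [(0, 0), (1, 0), (1, 1), (2, 1), (3, 1), (4, 1), (5, 1), (5, 2)])
Fold: move[0]->L => LURRRRU (positions: [(0, 0), (-1, 0), (-1, 1), (0, 1), (1, 1), (2, 1), (3, 1), (3, 2)])
Fold: move[0]->U => UURRRRU (positions: [(0, 0), (0, 1), (0, 2), (1, 2), (2, 2), (3, 2), (4, 2), (4, 3)])

Answer: (0,0) (0,1) (0,2) (1,2) (2,2) (3,2) (4,2) (4,3)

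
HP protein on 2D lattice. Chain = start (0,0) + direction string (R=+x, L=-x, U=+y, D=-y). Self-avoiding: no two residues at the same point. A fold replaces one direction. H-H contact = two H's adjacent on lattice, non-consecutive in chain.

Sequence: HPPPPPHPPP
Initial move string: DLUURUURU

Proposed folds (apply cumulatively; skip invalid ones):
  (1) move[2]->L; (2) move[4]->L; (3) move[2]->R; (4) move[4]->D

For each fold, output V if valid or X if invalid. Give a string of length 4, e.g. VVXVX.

Initial: DLUURUURU -> [(0, 0), (0, -1), (-1, -1), (-1, 0), (-1, 1), (0, 1), (0, 2), (0, 3), (1, 3), (1, 4)]
Fold 1: move[2]->L => DLLURUURU VALID
Fold 2: move[4]->L => DLLULUURU VALID
Fold 3: move[2]->R => DLRULUURU INVALID (collision), skipped
Fold 4: move[4]->D => DLLUDUURU INVALID (collision), skipped

Answer: VVXX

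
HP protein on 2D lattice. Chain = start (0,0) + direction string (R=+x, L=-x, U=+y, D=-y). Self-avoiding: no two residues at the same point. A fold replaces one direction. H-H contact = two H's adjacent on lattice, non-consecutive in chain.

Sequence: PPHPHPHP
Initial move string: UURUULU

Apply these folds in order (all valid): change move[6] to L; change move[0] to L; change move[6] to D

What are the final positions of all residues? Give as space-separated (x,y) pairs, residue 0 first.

Initial moves: UURUULU
Fold: move[6]->L => UURUULL (positions: [(0, 0), (0, 1), (0, 2), (1, 2), (1, 3), (1, 4), (0, 4), (-1, 4)])
Fold: move[0]->L => LURUULL (positions: [(0, 0), (-1, 0), (-1, 1), (0, 1), (0, 2), (0, 3), (-1, 3), (-2, 3)])
Fold: move[6]->D => LURUULD (positions: [(0, 0), (-1, 0), (-1, 1), (0, 1), (0, 2), (0, 3), (-1, 3), (-1, 2)])

Answer: (0,0) (-1,0) (-1,1) (0,1) (0,2) (0,3) (-1,3) (-1,2)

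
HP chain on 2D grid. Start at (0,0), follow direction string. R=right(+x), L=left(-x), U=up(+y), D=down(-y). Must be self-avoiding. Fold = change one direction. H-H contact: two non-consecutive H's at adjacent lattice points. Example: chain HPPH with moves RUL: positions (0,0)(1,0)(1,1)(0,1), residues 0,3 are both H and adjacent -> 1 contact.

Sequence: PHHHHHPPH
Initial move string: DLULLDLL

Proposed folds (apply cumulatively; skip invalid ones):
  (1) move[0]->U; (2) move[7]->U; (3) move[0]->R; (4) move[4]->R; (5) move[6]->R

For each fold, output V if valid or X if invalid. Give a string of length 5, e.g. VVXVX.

Initial: DLULLDLL -> [(0, 0), (0, -1), (-1, -1), (-1, 0), (-2, 0), (-3, 0), (-3, -1), (-4, -1), (-5, -1)]
Fold 1: move[0]->U => ULULLDLL VALID
Fold 2: move[7]->U => ULULLDLU VALID
Fold 3: move[0]->R => RLULLDLU INVALID (collision), skipped
Fold 4: move[4]->R => ULULRDLU INVALID (collision), skipped
Fold 5: move[6]->R => ULULLDRU INVALID (collision), skipped

Answer: VVXXX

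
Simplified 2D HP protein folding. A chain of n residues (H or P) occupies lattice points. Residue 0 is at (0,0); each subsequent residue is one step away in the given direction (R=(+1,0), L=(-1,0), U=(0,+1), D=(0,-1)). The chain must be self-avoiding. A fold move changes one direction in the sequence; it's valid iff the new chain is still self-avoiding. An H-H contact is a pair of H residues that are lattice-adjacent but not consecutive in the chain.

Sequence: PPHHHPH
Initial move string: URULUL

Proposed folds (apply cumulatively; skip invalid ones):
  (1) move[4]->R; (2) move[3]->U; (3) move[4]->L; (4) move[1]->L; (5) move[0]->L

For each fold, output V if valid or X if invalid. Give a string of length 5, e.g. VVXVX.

Initial: URULUL -> [(0, 0), (0, 1), (1, 1), (1, 2), (0, 2), (0, 3), (-1, 3)]
Fold 1: move[4]->R => URULRL INVALID (collision), skipped
Fold 2: move[3]->U => URUUUL VALID
Fold 3: move[4]->L => URUULL VALID
Fold 4: move[1]->L => ULUULL VALID
Fold 5: move[0]->L => LLUULL VALID

Answer: XVVVV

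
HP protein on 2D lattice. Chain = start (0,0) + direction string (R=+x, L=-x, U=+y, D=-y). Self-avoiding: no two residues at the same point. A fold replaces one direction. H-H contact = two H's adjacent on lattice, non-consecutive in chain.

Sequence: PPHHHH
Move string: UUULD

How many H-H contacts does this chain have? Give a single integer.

Positions: [(0, 0), (0, 1), (0, 2), (0, 3), (-1, 3), (-1, 2)]
H-H contact: residue 2 @(0,2) - residue 5 @(-1, 2)

Answer: 1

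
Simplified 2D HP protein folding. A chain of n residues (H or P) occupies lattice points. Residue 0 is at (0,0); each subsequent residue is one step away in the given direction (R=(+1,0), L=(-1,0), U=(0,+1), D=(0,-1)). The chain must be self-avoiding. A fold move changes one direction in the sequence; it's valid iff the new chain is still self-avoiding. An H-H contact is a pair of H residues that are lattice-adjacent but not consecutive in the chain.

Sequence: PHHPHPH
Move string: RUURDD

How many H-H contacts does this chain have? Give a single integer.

Positions: [(0, 0), (1, 0), (1, 1), (1, 2), (2, 2), (2, 1), (2, 0)]
H-H contact: residue 1 @(1,0) - residue 6 @(2, 0)

Answer: 1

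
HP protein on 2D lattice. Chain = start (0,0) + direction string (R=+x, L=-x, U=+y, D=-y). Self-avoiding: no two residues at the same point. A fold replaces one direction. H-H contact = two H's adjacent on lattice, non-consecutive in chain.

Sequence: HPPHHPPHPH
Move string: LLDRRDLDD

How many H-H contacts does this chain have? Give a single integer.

Answer: 1

Derivation:
Positions: [(0, 0), (-1, 0), (-2, 0), (-2, -1), (-1, -1), (0, -1), (0, -2), (-1, -2), (-1, -3), (-1, -4)]
H-H contact: residue 4 @(-1,-1) - residue 7 @(-1, -2)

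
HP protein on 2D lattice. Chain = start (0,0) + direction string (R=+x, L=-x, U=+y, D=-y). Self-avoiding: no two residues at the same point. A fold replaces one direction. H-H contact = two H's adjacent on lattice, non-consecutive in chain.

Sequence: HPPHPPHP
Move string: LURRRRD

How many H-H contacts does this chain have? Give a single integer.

Answer: 1

Derivation:
Positions: [(0, 0), (-1, 0), (-1, 1), (0, 1), (1, 1), (2, 1), (3, 1), (3, 0)]
H-H contact: residue 0 @(0,0) - residue 3 @(0, 1)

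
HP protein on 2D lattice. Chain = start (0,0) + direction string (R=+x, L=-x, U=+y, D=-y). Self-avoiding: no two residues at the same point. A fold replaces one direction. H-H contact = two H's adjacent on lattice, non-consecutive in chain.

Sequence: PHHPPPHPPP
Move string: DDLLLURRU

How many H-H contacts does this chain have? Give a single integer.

Answer: 0

Derivation:
Positions: [(0, 0), (0, -1), (0, -2), (-1, -2), (-2, -2), (-3, -2), (-3, -1), (-2, -1), (-1, -1), (-1, 0)]
No H-H contacts found.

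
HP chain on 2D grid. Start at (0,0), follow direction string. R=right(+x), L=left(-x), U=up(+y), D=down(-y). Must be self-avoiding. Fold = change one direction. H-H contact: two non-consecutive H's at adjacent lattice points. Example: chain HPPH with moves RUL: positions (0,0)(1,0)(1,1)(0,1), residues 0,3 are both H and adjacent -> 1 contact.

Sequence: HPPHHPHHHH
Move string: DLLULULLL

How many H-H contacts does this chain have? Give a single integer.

Positions: [(0, 0), (0, -1), (-1, -1), (-2, -1), (-2, 0), (-3, 0), (-3, 1), (-4, 1), (-5, 1), (-6, 1)]
No H-H contacts found.

Answer: 0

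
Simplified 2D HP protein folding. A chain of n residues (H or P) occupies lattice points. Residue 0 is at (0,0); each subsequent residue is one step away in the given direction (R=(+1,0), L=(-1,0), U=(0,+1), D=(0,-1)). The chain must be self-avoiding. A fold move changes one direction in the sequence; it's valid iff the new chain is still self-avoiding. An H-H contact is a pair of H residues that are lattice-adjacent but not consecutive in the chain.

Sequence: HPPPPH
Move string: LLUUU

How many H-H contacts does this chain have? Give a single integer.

Answer: 0

Derivation:
Positions: [(0, 0), (-1, 0), (-2, 0), (-2, 1), (-2, 2), (-2, 3)]
No H-H contacts found.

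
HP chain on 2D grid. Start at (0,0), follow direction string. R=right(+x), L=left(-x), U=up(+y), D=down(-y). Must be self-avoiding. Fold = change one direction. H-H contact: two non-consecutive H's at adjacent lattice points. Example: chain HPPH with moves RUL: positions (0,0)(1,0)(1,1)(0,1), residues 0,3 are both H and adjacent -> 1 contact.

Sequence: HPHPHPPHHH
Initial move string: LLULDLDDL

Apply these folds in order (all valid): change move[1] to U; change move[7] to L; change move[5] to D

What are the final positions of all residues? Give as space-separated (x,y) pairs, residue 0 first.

Initial moves: LLULDLDDL
Fold: move[1]->U => LUULDLDDL (positions: [(0, 0), (-1, 0), (-1, 1), (-1, 2), (-2, 2), (-2, 1), (-3, 1), (-3, 0), (-3, -1), (-4, -1)])
Fold: move[7]->L => LUULDLDLL (positions: [(0, 0), (-1, 0), (-1, 1), (-1, 2), (-2, 2), (-2, 1), (-3, 1), (-3, 0), (-4, 0), (-5, 0)])
Fold: move[5]->D => LUULDDDLL (positions: [(0, 0), (-1, 0), (-1, 1), (-1, 2), (-2, 2), (-2, 1), (-2, 0), (-2, -1), (-3, -1), (-4, -1)])

Answer: (0,0) (-1,0) (-1,1) (-1,2) (-2,2) (-2,1) (-2,0) (-2,-1) (-3,-1) (-4,-1)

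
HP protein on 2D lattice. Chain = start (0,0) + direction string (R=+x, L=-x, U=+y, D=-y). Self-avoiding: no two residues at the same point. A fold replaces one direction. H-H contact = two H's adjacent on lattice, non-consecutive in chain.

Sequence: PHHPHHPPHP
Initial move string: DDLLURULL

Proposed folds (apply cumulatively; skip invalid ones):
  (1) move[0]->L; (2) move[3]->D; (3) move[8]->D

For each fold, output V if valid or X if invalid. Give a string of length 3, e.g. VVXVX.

Answer: VXX

Derivation:
Initial: DDLLURULL -> [(0, 0), (0, -1), (0, -2), (-1, -2), (-2, -2), (-2, -1), (-1, -1), (-1, 0), (-2, 0), (-3, 0)]
Fold 1: move[0]->L => LDLLURULL VALID
Fold 2: move[3]->D => LDLDURULL INVALID (collision), skipped
Fold 3: move[8]->D => LDLLURULD INVALID (collision), skipped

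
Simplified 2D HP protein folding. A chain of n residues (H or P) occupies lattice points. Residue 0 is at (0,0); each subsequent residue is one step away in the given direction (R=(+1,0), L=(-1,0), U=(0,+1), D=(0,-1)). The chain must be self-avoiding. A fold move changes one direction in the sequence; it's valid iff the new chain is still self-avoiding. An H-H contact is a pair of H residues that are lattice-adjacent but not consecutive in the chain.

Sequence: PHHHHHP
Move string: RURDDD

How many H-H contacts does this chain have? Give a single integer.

Positions: [(0, 0), (1, 0), (1, 1), (2, 1), (2, 0), (2, -1), (2, -2)]
H-H contact: residue 1 @(1,0) - residue 4 @(2, 0)

Answer: 1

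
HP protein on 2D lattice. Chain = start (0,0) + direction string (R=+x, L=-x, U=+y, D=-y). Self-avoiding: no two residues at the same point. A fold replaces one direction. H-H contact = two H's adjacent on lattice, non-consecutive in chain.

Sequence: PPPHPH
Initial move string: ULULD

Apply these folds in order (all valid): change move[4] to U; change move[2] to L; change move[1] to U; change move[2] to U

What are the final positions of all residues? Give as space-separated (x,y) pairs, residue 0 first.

Initial moves: ULULD
Fold: move[4]->U => ULULU (positions: [(0, 0), (0, 1), (-1, 1), (-1, 2), (-2, 2), (-2, 3)])
Fold: move[2]->L => ULLLU (positions: [(0, 0), (0, 1), (-1, 1), (-2, 1), (-3, 1), (-3, 2)])
Fold: move[1]->U => UULLU (positions: [(0, 0), (0, 1), (0, 2), (-1, 2), (-2, 2), (-2, 3)])
Fold: move[2]->U => UUULU (positions: [(0, 0), (0, 1), (0, 2), (0, 3), (-1, 3), (-1, 4)])

Answer: (0,0) (0,1) (0,2) (0,3) (-1,3) (-1,4)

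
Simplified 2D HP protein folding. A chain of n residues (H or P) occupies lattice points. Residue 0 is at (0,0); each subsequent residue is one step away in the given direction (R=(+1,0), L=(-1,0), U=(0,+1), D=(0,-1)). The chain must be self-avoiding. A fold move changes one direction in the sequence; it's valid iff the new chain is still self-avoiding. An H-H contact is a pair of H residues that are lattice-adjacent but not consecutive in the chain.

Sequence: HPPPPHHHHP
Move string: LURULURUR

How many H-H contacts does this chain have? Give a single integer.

Answer: 0

Derivation:
Positions: [(0, 0), (-1, 0), (-1, 1), (0, 1), (0, 2), (-1, 2), (-1, 3), (0, 3), (0, 4), (1, 4)]
No H-H contacts found.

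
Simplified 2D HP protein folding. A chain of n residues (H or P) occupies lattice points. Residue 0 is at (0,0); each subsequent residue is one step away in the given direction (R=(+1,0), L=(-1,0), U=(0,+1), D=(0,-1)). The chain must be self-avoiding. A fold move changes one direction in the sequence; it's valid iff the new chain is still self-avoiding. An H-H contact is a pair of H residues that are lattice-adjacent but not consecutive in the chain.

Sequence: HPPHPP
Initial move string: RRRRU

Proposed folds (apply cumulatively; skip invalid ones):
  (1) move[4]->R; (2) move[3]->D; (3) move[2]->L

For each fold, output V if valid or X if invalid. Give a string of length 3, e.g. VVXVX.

Answer: VVX

Derivation:
Initial: RRRRU -> [(0, 0), (1, 0), (2, 0), (3, 0), (4, 0), (4, 1)]
Fold 1: move[4]->R => RRRRR VALID
Fold 2: move[3]->D => RRRDR VALID
Fold 3: move[2]->L => RRLDR INVALID (collision), skipped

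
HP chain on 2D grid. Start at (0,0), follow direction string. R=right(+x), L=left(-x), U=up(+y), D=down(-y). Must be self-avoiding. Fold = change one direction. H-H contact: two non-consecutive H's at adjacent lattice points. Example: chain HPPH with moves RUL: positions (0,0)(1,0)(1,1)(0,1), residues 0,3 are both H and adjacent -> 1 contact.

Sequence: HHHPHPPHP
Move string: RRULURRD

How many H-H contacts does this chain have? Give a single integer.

Positions: [(0, 0), (1, 0), (2, 0), (2, 1), (1, 1), (1, 2), (2, 2), (3, 2), (3, 1)]
H-H contact: residue 1 @(1,0) - residue 4 @(1, 1)

Answer: 1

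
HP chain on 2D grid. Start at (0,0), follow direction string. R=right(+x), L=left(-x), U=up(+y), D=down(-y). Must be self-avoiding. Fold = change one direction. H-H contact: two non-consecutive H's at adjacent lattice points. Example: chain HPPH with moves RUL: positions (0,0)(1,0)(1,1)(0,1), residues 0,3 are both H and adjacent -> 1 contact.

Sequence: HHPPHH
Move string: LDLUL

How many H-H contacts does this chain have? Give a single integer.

Positions: [(0, 0), (-1, 0), (-1, -1), (-2, -1), (-2, 0), (-3, 0)]
H-H contact: residue 1 @(-1,0) - residue 4 @(-2, 0)

Answer: 1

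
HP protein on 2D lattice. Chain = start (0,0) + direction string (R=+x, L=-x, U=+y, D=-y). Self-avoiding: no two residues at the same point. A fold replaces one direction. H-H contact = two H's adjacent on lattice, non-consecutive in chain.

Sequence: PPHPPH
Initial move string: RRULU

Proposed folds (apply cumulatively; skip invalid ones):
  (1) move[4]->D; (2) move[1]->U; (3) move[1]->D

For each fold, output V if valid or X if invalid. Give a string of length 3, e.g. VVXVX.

Answer: XVX

Derivation:
Initial: RRULU -> [(0, 0), (1, 0), (2, 0), (2, 1), (1, 1), (1, 2)]
Fold 1: move[4]->D => RRULD INVALID (collision), skipped
Fold 2: move[1]->U => RUULU VALID
Fold 3: move[1]->D => RDULU INVALID (collision), skipped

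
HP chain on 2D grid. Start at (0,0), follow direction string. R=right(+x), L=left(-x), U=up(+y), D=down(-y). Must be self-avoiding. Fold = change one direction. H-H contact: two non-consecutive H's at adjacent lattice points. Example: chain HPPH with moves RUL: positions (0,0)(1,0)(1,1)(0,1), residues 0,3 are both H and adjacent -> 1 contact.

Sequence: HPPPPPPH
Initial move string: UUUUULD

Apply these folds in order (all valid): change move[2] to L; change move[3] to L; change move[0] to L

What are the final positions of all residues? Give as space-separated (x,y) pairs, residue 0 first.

Answer: (0,0) (-1,0) (-1,1) (-2,1) (-3,1) (-3,2) (-4,2) (-4,1)

Derivation:
Initial moves: UUUUULD
Fold: move[2]->L => UULUULD (positions: [(0, 0), (0, 1), (0, 2), (-1, 2), (-1, 3), (-1, 4), (-2, 4), (-2, 3)])
Fold: move[3]->L => UULLULD (positions: [(0, 0), (0, 1), (0, 2), (-1, 2), (-2, 2), (-2, 3), (-3, 3), (-3, 2)])
Fold: move[0]->L => LULLULD (positions: [(0, 0), (-1, 0), (-1, 1), (-2, 1), (-3, 1), (-3, 2), (-4, 2), (-4, 1)])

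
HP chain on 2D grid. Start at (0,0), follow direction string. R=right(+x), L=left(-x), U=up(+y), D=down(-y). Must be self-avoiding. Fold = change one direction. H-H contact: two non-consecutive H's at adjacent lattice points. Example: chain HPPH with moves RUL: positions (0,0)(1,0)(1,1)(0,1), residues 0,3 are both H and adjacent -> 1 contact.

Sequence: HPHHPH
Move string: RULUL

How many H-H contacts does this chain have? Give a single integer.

Positions: [(0, 0), (1, 0), (1, 1), (0, 1), (0, 2), (-1, 2)]
H-H contact: residue 0 @(0,0) - residue 3 @(0, 1)

Answer: 1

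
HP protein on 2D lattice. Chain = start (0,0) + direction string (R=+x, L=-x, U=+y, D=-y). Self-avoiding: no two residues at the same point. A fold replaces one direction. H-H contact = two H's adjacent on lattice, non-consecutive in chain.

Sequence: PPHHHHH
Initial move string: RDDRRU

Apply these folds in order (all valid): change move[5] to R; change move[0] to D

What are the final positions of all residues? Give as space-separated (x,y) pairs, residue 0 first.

Initial moves: RDDRRU
Fold: move[5]->R => RDDRRR (positions: [(0, 0), (1, 0), (1, -1), (1, -2), (2, -2), (3, -2), (4, -2)])
Fold: move[0]->D => DDDRRR (positions: [(0, 0), (0, -1), (0, -2), (0, -3), (1, -3), (2, -3), (3, -3)])

Answer: (0,0) (0,-1) (0,-2) (0,-3) (1,-3) (2,-3) (3,-3)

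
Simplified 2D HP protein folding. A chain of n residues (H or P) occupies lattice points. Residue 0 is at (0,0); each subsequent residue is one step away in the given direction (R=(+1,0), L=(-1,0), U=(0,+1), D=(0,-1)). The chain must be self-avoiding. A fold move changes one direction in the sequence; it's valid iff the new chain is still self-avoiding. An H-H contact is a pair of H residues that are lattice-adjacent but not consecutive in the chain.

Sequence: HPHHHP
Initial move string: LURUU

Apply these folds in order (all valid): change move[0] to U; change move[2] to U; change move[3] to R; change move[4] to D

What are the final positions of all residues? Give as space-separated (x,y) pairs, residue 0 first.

Answer: (0,0) (0,1) (0,2) (0,3) (1,3) (1,2)

Derivation:
Initial moves: LURUU
Fold: move[0]->U => UURUU (positions: [(0, 0), (0, 1), (0, 2), (1, 2), (1, 3), (1, 4)])
Fold: move[2]->U => UUUUU (positions: [(0, 0), (0, 1), (0, 2), (0, 3), (0, 4), (0, 5)])
Fold: move[3]->R => UUURU (positions: [(0, 0), (0, 1), (0, 2), (0, 3), (1, 3), (1, 4)])
Fold: move[4]->D => UUURD (positions: [(0, 0), (0, 1), (0, 2), (0, 3), (1, 3), (1, 2)])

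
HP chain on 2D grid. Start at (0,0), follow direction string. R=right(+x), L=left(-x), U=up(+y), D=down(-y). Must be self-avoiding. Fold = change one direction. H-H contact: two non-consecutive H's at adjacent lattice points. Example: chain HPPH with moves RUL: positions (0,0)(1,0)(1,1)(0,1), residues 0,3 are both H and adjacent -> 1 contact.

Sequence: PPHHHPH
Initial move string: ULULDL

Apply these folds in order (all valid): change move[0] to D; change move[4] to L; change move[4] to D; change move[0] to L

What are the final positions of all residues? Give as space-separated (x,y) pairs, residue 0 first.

Answer: (0,0) (-1,0) (-2,0) (-2,1) (-3,1) (-3,0) (-4,0)

Derivation:
Initial moves: ULULDL
Fold: move[0]->D => DLULDL (positions: [(0, 0), (0, -1), (-1, -1), (-1, 0), (-2, 0), (-2, -1), (-3, -1)])
Fold: move[4]->L => DLULLL (positions: [(0, 0), (0, -1), (-1, -1), (-1, 0), (-2, 0), (-3, 0), (-4, 0)])
Fold: move[4]->D => DLULDL (positions: [(0, 0), (0, -1), (-1, -1), (-1, 0), (-2, 0), (-2, -1), (-3, -1)])
Fold: move[0]->L => LLULDL (positions: [(0, 0), (-1, 0), (-2, 0), (-2, 1), (-3, 1), (-3, 0), (-4, 0)])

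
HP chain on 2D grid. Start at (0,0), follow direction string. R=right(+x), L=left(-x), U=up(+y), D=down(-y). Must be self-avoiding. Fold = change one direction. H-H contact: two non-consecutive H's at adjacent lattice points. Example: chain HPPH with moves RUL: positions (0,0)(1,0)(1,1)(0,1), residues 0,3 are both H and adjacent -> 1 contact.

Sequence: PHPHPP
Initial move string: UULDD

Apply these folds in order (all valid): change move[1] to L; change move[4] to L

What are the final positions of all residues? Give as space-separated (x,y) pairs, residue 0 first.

Answer: (0,0) (0,1) (-1,1) (-2,1) (-2,0) (-3,0)

Derivation:
Initial moves: UULDD
Fold: move[1]->L => ULLDD (positions: [(0, 0), (0, 1), (-1, 1), (-2, 1), (-2, 0), (-2, -1)])
Fold: move[4]->L => ULLDL (positions: [(0, 0), (0, 1), (-1, 1), (-2, 1), (-2, 0), (-3, 0)])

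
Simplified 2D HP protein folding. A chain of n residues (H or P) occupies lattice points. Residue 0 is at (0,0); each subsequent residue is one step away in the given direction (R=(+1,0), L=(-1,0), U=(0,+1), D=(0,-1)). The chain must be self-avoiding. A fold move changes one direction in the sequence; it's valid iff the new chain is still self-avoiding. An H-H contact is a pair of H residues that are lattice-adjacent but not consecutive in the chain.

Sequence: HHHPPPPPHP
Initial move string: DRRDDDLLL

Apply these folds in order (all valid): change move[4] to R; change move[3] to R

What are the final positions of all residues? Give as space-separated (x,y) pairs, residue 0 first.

Answer: (0,0) (0,-1) (1,-1) (2,-1) (3,-1) (4,-1) (4,-2) (3,-2) (2,-2) (1,-2)

Derivation:
Initial moves: DRRDDDLLL
Fold: move[4]->R => DRRDRDLLL (positions: [(0, 0), (0, -1), (1, -1), (2, -1), (2, -2), (3, -2), (3, -3), (2, -3), (1, -3), (0, -3)])
Fold: move[3]->R => DRRRRDLLL (positions: [(0, 0), (0, -1), (1, -1), (2, -1), (3, -1), (4, -1), (4, -2), (3, -2), (2, -2), (1, -2)])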